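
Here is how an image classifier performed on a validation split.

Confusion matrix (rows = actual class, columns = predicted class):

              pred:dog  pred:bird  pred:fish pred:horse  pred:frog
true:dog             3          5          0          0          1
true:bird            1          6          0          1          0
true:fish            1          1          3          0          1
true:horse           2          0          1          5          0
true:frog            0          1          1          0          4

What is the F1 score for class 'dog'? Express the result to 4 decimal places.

0.3750

One-vs-rest for 'dog': TP = diagonal; FP = other classes predicted 'dog'; FN = 'dog' predicted as other.
F1 score = 2·TP/(2·TP+FP+FN).
dog: TP=3, FP=1+1+2+0=4, FN=5+0+0+1=6 → 6/16 = 0.37500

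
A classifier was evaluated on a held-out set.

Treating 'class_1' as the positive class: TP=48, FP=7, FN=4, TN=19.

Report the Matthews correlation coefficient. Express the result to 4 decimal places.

0.6760

MCC = (TP·TN − FP·FN) / √((TP+FP)(TP+FN)(TN+FP)(TN+FN))
Numerator = 48·19 − 7·4 = 884
Denominator = √(55·52·26·23) = √1710280 = 1307.7767
MCC = 884 / 1307.7767 = 0.6760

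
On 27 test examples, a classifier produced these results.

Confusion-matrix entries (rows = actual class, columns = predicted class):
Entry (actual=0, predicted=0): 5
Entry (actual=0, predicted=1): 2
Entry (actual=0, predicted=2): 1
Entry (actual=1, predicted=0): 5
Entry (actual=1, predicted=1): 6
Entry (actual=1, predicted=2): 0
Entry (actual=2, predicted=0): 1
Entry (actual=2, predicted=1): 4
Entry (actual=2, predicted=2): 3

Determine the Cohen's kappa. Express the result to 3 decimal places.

Observed agreement pₒ = trace/N = 14/27 = 0.5185
Expected agreement pₑ = Σ (rowᵢ·colᵢ)/N² = (8·11 + 11·12 + 8·4)/27² = 0.3457
κ = (pₒ − pₑ)/(1 − pₑ) = (0.5185 − 0.3457)/(1 − 0.3457) = 0.264

0.264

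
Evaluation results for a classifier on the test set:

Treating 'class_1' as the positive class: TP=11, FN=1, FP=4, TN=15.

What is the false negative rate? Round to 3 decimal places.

0.083

FNR = FN/(FN+TP) = 1/(1+11) = 0.083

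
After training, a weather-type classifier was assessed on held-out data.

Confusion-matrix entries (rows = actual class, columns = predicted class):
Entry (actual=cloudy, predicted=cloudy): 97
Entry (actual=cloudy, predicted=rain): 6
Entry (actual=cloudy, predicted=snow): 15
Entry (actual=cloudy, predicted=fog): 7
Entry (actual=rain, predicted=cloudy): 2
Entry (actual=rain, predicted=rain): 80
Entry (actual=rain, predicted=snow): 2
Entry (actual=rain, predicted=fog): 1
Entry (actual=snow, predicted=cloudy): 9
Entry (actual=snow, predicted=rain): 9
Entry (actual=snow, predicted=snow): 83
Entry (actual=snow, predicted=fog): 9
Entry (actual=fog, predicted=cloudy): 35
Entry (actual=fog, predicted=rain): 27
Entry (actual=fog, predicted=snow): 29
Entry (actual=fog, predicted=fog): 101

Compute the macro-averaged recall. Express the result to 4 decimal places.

0.7494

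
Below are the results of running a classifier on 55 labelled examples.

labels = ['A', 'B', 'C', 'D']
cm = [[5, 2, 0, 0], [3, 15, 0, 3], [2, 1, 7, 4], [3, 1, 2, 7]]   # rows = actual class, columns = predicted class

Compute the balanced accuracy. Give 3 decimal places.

Balanced accuracy = mean of per-class recall.
  A: recall = 5/7 = 0.7143
  B: recall = 15/21 = 0.7143
  C: recall = 7/14 = 0.5000
  D: recall = 7/13 = 0.5385
Mean = (0.7143 + 0.7143 + 0.5000 + 0.5385) / 4 = 0.617

0.617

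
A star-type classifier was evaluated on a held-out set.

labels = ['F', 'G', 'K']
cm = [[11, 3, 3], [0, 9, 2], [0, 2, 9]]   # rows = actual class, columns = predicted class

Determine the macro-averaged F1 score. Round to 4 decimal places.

Per-class F1 score (2·TP/(2·TP+FP+FN)):
  F: TP=11, FP=0+0=0, FN=3+3=6 → 22/28 = 0.78571
  G: TP=9, FP=3+2=5, FN=0+2=2 → 18/25 = 0.72000
  K: TP=9, FP=3+2=5, FN=0+2=2 → 18/25 = 0.72000
Macro-F1 score = mean = (0.78571 + 0.72000 + 0.72000) / 3 = 0.7419

0.7419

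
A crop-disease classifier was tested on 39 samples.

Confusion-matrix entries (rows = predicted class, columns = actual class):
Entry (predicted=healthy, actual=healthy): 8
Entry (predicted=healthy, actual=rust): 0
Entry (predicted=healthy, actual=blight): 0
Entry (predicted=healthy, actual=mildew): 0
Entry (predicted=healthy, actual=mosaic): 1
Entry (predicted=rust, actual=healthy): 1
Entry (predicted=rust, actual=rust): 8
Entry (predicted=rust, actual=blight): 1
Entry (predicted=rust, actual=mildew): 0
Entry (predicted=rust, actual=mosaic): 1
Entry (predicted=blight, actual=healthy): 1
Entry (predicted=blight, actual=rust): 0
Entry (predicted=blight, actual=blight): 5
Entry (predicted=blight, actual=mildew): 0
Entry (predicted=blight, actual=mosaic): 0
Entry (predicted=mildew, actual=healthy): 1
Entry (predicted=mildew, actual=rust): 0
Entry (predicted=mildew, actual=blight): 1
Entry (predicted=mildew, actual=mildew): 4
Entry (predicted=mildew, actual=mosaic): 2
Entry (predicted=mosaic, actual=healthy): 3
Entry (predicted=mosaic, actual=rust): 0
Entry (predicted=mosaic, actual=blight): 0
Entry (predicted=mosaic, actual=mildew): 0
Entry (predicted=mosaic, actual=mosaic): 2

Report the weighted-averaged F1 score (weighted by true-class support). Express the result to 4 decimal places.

0.6848

Per-class F1 score (2·TP/(2·TP+FP+FN)):
  healthy: TP=8, FP=0+0+0+1=1, FN=1+1+1+3=6 → 16/23 = 0.69565
  rust: TP=8, FP=1+1+0+1=3, FN=0+0+0+0=0 → 16/19 = 0.84211
  blight: TP=5, FP=1+0+0+0=1, FN=0+1+1+0=2 → 10/13 = 0.76923
  mildew: TP=4, FP=1+0+1+2=4, FN=0+0+0+0=0 → 8/12 = 0.66667
  mosaic: TP=2, FP=3+0+0+0=3, FN=1+1+0+2=4 → 4/11 = 0.36364
Weighted-F1 score = Σ (supportᵢ/N)·F1 scoreᵢ with N=39: (14/39)·0.69565 + (8/39)·0.84211 + (7/39)·0.76923 + (4/39)·0.66667 + (6/39)·0.36364 = 0.6848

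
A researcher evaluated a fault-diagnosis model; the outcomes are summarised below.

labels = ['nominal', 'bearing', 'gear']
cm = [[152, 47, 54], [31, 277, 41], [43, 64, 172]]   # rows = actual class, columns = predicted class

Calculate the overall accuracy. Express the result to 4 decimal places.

Accuracy = trace / total = (152+277+172=601) / 881 = 601/881 = 0.6822

0.6822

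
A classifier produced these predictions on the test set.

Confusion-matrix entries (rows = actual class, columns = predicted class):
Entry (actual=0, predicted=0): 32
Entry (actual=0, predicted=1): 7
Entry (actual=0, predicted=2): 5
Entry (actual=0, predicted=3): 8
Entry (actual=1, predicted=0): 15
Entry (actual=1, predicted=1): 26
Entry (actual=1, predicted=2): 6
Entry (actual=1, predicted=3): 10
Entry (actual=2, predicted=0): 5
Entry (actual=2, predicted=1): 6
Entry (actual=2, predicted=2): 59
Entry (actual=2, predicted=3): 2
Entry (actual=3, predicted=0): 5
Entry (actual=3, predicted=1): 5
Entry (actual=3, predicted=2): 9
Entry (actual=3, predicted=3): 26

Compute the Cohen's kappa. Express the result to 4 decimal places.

0.5044

Observed agreement pₒ = trace/N = 143/226 = 0.63274
Expected agreement pₑ = Σ (rowᵢ·colᵢ)/N² = (52·57 + 57·44 + 72·79 + 45·46)/226² = 0.25903
κ = (pₒ − pₑ)/(1 − pₑ) = (0.63274 − 0.25903)/(1 − 0.25903) = 0.5044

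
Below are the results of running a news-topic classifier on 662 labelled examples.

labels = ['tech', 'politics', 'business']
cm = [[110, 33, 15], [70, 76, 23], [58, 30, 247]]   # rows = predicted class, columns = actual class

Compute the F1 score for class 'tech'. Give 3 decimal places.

0.556

One-vs-rest for 'tech': TP = diagonal; FP = other classes predicted 'tech'; FN = 'tech' predicted as other.
F1 score = 2·TP/(2·TP+FP+FN).
tech: TP=110, FP=33+15=48, FN=70+58=128 → 220/396 = 0.5556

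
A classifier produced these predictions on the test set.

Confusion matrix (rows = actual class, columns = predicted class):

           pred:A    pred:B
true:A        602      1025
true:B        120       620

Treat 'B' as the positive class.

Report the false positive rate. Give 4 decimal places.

FPR = FP/(FP+TN) = 1025/(1025+602) = 0.6300

0.6300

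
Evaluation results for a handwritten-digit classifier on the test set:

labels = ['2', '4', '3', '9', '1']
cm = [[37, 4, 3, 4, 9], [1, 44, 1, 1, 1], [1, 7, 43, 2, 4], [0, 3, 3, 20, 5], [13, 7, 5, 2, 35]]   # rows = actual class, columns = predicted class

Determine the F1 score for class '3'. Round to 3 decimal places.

One-vs-rest for '3': TP = diagonal; FP = other classes predicted '3'; FN = '3' predicted as other.
F1 score = 2·TP/(2·TP+FP+FN).
3: TP=43, FP=3+1+3+5=12, FN=1+7+2+4=14 → 86/112 = 0.7679

0.768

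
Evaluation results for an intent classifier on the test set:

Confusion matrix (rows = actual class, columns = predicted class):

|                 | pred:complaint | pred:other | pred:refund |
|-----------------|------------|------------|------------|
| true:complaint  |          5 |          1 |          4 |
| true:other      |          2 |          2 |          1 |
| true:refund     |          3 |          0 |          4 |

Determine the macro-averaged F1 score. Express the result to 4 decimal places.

0.5000

Per-class F1 score (2·TP/(2·TP+FP+FN)):
  complaint: TP=5, FP=2+3=5, FN=1+4=5 → 10/20 = 0.50000
  other: TP=2, FP=1+0=1, FN=2+1=3 → 4/8 = 0.50000
  refund: TP=4, FP=4+1=5, FN=3+0=3 → 8/16 = 0.50000
Macro-F1 score = mean = (0.50000 + 0.50000 + 0.50000) / 3 = 0.5000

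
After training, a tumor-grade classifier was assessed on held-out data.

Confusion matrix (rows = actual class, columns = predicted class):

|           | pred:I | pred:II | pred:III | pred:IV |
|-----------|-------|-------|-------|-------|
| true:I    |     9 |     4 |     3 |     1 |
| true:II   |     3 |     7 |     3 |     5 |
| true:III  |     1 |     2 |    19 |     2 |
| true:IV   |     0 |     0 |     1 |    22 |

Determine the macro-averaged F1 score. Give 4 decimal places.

Per-class F1 score (2·TP/(2·TP+FP+FN)):
  I: TP=9, FP=3+1+0=4, FN=4+3+1=8 → 18/30 = 0.60000
  II: TP=7, FP=4+2+0=6, FN=3+3+5=11 → 14/31 = 0.45161
  III: TP=19, FP=3+3+1=7, FN=1+2+2=5 → 38/50 = 0.76000
  IV: TP=22, FP=1+5+2=8, FN=0+0+1=1 → 44/53 = 0.83019
Macro-F1 score = mean = (0.60000 + 0.45161 + 0.76000 + 0.83019) / 4 = 0.6605

0.6605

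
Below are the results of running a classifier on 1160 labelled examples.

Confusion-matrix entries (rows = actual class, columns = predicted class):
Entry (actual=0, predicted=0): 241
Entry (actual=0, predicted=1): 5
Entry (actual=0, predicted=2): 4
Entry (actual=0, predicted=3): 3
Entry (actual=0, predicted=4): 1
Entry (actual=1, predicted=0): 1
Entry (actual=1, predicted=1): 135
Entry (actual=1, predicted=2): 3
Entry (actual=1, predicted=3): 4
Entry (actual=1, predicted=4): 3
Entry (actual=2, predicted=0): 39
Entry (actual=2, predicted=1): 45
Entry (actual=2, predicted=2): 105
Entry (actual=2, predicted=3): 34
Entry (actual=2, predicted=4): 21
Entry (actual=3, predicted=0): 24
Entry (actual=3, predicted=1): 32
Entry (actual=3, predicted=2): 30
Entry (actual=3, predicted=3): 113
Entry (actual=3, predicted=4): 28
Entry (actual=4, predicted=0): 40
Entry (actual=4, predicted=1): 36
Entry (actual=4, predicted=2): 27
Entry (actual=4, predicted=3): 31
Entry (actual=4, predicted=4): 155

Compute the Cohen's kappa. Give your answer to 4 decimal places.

0.5576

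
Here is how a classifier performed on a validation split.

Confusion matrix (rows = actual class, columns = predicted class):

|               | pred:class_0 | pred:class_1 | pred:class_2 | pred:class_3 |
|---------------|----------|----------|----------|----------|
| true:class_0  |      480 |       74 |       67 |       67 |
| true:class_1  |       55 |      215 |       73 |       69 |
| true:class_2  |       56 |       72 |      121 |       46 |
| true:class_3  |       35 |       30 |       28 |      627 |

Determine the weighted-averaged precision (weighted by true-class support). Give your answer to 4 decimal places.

0.6788

Per-class precision (TP/(TP+FP)):
  class_0: TP=480, FP=55+56+35=146 → 480/626 = 0.76677
  class_1: TP=215, FP=74+72+30=176 → 215/391 = 0.54987
  class_2: TP=121, FP=67+73+28=168 → 121/289 = 0.41869
  class_3: TP=627, FP=67+69+46=182 → 627/809 = 0.77503
Weighted-precision = Σ (supportᵢ/N)·precisionᵢ with N=2115: (688/2115)·0.76677 + (412/2115)·0.54987 + (295/2115)·0.41869 + (720/2115)·0.77503 = 0.6788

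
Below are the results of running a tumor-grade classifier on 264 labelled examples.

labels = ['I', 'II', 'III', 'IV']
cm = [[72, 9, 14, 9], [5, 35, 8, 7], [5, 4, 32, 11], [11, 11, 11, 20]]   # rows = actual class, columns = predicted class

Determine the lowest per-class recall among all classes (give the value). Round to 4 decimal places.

0.3774

Per-class recall (TP/(TP+FN)):
  I: TP=72, FN=9+14+9=32 → 72/104 = 0.69231
  II: TP=35, FN=5+8+7=20 → 35/55 = 0.63636
  III: TP=32, FN=5+4+11=20 → 32/52 = 0.61538
  IV: TP=20, FN=11+11+11=33 → 20/53 = 0.37736
Lowest is class 'IV' with recall = 0.3774.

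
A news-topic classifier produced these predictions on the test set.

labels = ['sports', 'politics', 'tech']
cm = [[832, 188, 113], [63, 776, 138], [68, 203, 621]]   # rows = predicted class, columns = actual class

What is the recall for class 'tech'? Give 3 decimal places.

recall = TP/(TP+FN).
tech: TP=621, FN=113+138=251 → 621/872 = 0.7122

0.712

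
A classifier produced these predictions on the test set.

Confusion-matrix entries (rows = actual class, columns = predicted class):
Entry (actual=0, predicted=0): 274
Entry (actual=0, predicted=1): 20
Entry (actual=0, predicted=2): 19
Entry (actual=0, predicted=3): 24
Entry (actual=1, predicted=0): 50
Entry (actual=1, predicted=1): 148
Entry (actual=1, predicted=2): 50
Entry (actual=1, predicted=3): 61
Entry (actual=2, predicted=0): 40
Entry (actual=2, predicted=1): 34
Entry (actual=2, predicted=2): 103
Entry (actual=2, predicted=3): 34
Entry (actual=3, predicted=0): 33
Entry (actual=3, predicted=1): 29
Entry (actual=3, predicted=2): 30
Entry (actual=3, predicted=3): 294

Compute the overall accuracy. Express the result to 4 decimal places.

0.6589

Accuracy = trace / total = (274+148+103+294=819) / 1243 = 819/1243 = 0.6589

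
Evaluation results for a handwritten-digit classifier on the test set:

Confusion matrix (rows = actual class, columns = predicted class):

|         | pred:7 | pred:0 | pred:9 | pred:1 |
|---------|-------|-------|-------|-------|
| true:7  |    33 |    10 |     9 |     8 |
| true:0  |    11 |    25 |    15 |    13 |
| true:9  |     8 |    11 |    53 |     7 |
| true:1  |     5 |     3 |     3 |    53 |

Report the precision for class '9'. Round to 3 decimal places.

precision = TP/(TP+FP).
9: TP=53, FP=9+15+3=27 → 53/80 = 0.6625

0.663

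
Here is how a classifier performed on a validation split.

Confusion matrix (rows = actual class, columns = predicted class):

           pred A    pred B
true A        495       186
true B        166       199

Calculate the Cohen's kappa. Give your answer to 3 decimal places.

Observed agreement pₒ = trace/N = 694/1046 = 0.6635
Expected agreement pₑ = Σ (rowᵢ·colᵢ)/N² = (681·661 + 365·385)/1046² = 0.5399
κ = (pₒ − pₑ)/(1 − pₑ) = (0.6635 − 0.5399)/(1 − 0.5399) = 0.269

0.269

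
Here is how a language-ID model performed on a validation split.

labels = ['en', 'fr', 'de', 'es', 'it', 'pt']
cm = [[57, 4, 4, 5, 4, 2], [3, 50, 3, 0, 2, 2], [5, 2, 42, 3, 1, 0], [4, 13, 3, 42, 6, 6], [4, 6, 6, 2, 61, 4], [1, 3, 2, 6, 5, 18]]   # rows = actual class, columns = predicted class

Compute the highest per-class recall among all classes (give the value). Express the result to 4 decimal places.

0.8333

Per-class recall (TP/(TP+FN)):
  en: TP=57, FN=4+4+5+4+2=19 → 57/76 = 0.75000
  fr: TP=50, FN=3+3+0+2+2=10 → 50/60 = 0.83333
  de: TP=42, FN=5+2+3+1+0=11 → 42/53 = 0.79245
  es: TP=42, FN=4+13+3+6+6=32 → 42/74 = 0.56757
  it: TP=61, FN=4+6+6+2+4=22 → 61/83 = 0.73494
  pt: TP=18, FN=1+3+2+6+5=17 → 18/35 = 0.51429
Highest is class 'fr' with recall = 0.8333.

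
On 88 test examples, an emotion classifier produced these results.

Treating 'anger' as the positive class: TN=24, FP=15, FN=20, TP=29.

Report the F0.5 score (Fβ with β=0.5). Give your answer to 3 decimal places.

0.644

Fβ = (1+β²)·TP / ((1+β²)·TP + β²·FN + FP), with β²=1/4
= 1.25·29 / (1.25·29 + 0.25·20 + 15) = 0.644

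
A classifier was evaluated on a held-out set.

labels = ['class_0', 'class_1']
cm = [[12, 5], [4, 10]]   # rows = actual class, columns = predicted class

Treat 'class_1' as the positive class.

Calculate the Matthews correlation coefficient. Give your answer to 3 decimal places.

0.418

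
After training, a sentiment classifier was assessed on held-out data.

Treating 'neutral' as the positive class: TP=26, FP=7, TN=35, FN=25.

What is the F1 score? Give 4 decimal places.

0.6190

Precision = TP/(TP+FP) = 26/33 = 0.7879
Recall = TP/(TP+FN) = 26/51 = 0.5098
F1 = 2·TP/(2·TP+FP+FN) = 52/84 = 0.6190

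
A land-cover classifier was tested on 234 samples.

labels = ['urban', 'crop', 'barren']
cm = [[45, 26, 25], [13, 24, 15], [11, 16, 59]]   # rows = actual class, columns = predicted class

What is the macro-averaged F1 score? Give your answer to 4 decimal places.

Per-class F1 score (2·TP/(2·TP+FP+FN)):
  urban: TP=45, FP=13+11=24, FN=26+25=51 → 90/165 = 0.54545
  crop: TP=24, FP=26+16=42, FN=13+15=28 → 48/118 = 0.40678
  barren: TP=59, FP=25+15=40, FN=11+16=27 → 118/185 = 0.63784
Macro-F1 score = mean = (0.54545 + 0.40678 + 0.63784) / 3 = 0.5300

0.5300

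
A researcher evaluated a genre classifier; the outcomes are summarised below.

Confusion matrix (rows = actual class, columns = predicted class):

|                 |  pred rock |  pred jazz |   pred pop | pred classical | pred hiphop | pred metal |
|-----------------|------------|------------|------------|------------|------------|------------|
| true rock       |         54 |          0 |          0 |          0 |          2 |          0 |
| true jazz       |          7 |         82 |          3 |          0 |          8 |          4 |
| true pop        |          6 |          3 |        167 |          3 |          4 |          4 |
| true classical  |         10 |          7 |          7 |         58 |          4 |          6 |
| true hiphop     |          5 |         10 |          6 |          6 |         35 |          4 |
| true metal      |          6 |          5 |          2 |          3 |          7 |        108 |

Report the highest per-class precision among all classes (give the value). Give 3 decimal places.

Per-class precision (TP/(TP+FP)):
  rock: TP=54, FP=7+6+10+5+6=34 → 54/88 = 0.6136
  jazz: TP=82, FP=0+3+7+10+5=25 → 82/107 = 0.7664
  pop: TP=167, FP=0+3+7+6+2=18 → 167/185 = 0.9027
  classical: TP=58, FP=0+0+3+6+3=12 → 58/70 = 0.8286
  hiphop: TP=35, FP=2+8+4+4+7=25 → 35/60 = 0.5833
  metal: TP=108, FP=0+4+4+6+4=18 → 108/126 = 0.8571
Highest is class 'pop' with precision = 0.903.

0.903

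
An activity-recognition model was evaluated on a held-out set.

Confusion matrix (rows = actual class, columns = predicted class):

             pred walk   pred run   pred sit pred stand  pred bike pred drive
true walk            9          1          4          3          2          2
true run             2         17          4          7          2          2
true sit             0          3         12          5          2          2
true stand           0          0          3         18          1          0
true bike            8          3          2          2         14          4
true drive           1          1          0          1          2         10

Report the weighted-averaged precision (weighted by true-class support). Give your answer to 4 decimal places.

Per-class precision (TP/(TP+FP)):
  walk: TP=9, FP=2+0+0+8+1=11 → 9/20 = 0.45000
  run: TP=17, FP=1+3+0+3+1=8 → 17/25 = 0.68000
  sit: TP=12, FP=4+4+3+2+0=13 → 12/25 = 0.48000
  stand: TP=18, FP=3+7+5+2+1=18 → 18/36 = 0.50000
  bike: TP=14, FP=2+2+2+1+2=9 → 14/23 = 0.60870
  drive: TP=10, FP=2+2+2+0+4=10 → 10/20 = 0.50000
Weighted-precision = Σ (supportᵢ/N)·precisionᵢ with N=149: (21/149)·0.45000 + (34/149)·0.68000 + (24/149)·0.48000 + (22/149)·0.50000 + (33/149)·0.60870 + (15/149)·0.50000 = 0.5549

0.5549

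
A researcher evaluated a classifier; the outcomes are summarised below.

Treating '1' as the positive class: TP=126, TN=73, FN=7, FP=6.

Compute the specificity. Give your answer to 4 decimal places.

0.9241

Specificity = TN/(TN+FP) = 73/(73+6) = 0.9241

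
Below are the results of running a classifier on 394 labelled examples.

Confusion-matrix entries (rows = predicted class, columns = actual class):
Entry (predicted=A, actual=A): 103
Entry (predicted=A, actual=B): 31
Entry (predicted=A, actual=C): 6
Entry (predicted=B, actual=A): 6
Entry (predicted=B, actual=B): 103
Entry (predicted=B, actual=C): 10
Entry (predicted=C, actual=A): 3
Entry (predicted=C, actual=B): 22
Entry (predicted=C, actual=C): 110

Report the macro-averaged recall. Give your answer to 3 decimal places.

0.818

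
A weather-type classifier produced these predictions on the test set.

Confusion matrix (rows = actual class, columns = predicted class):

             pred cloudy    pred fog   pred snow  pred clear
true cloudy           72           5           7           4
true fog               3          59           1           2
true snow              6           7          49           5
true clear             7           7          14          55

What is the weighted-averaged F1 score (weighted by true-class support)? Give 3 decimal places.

0.774

Per-class F1 score (2·TP/(2·TP+FP+FN)):
  cloudy: TP=72, FP=3+6+7=16, FN=5+7+4=16 → 144/176 = 0.8182
  fog: TP=59, FP=5+7+7=19, FN=3+1+2=6 → 118/143 = 0.8252
  snow: TP=49, FP=7+1+14=22, FN=6+7+5=18 → 98/138 = 0.7101
  clear: TP=55, FP=4+2+5=11, FN=7+7+14=28 → 110/149 = 0.7383
Weighted-F1 score = Σ (supportᵢ/N)·F1 scoreᵢ with N=303: (88/303)·0.8182 + (65/303)·0.8252 + (67/303)·0.7101 + (83/303)·0.7383 = 0.774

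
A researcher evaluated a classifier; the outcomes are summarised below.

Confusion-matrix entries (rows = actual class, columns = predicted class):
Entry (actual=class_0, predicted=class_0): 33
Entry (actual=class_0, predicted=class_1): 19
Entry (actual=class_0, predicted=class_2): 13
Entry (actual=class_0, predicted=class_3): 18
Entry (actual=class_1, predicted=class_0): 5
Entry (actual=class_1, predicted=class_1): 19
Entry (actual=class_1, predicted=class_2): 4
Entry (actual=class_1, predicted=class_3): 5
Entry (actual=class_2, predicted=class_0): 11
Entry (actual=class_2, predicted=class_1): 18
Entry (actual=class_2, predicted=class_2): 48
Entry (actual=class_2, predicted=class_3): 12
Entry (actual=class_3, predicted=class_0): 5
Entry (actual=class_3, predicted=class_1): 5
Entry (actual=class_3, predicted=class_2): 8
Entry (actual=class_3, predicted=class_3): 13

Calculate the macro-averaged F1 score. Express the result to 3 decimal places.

0.452

Per-class F1 score (2·TP/(2·TP+FP+FN)):
  class_0: TP=33, FP=5+11+5=21, FN=19+13+18=50 → 66/137 = 0.4818
  class_1: TP=19, FP=19+18+5=42, FN=5+4+5=14 → 38/94 = 0.4043
  class_2: TP=48, FP=13+4+8=25, FN=11+18+12=41 → 96/162 = 0.5926
  class_3: TP=13, FP=18+5+12=35, FN=5+5+8=18 → 26/79 = 0.3291
Macro-F1 score = mean = (0.4818 + 0.4043 + 0.5926 + 0.3291) / 4 = 0.452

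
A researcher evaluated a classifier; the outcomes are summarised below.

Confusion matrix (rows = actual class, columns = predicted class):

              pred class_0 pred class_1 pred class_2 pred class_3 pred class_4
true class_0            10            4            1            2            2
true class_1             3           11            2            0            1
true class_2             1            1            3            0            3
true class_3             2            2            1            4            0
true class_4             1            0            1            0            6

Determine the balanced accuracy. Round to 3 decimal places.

Balanced accuracy = mean of per-class recall.
  class_0: recall = 10/19 = 0.5263
  class_1: recall = 11/17 = 0.6471
  class_2: recall = 3/8 = 0.3750
  class_3: recall = 4/9 = 0.4444
  class_4: recall = 6/8 = 0.7500
Mean = (0.5263 + 0.6471 + 0.3750 + 0.4444 + 0.7500) / 5 = 0.549

0.549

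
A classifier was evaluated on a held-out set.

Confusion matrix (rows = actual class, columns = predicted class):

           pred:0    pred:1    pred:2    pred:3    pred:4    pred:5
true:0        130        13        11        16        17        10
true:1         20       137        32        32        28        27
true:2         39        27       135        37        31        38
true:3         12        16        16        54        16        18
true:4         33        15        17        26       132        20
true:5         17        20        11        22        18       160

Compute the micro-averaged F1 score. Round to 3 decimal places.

Micro-averaging pools counts across classes: ΣTP=748, ΣFP=655, ΣFN=655.
Micro-F1 score = 2·TP/(2·TP+FP+FN) on pooled counts = 0.533 (equals overall accuracy in single-label multiclass).

0.533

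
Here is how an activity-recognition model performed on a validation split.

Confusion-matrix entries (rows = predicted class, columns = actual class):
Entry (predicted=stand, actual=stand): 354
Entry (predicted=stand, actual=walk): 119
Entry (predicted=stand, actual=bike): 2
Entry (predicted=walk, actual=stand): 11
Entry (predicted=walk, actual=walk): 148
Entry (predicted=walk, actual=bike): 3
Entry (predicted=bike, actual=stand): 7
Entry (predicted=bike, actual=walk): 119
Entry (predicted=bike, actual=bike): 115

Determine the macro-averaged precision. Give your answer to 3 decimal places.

Per-class precision (TP/(TP+FP)):
  stand: TP=354, FP=119+2=121 → 354/475 = 0.7453
  walk: TP=148, FP=11+3=14 → 148/162 = 0.9136
  bike: TP=115, FP=7+119=126 → 115/241 = 0.4772
Macro-precision = mean = (0.7453 + 0.9136 + 0.4772) / 3 = 0.712

0.712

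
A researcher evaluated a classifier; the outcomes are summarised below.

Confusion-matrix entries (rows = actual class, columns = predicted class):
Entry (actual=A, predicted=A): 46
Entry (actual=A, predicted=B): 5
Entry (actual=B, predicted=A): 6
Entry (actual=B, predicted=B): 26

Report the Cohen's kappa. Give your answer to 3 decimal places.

0.719

Observed agreement pₒ = trace/N = 72/83 = 0.8675
Expected agreement pₑ = Σ (rowᵢ·colᵢ)/N² = (51·52 + 32·31)/83² = 0.5290
κ = (pₒ − pₑ)/(1 − pₑ) = (0.8675 − 0.5290)/(1 − 0.5290) = 0.719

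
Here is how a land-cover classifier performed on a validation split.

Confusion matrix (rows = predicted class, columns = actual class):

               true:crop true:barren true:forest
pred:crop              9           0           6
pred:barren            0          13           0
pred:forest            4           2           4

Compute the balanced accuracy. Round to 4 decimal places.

0.6530

Balanced accuracy = mean of per-class recall.
  crop: recall = 9/13 = 0.69231
  barren: recall = 13/15 = 0.86667
  forest: recall = 4/10 = 0.40000
Mean = (0.69231 + 0.86667 + 0.40000) / 3 = 0.6530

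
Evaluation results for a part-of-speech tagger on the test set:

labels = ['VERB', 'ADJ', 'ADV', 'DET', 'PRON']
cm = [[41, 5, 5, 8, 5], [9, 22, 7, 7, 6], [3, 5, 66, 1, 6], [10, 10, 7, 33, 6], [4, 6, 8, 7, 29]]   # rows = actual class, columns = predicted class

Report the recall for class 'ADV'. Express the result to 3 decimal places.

0.815

One-vs-rest for 'ADV': TP = diagonal; FP = other classes predicted 'ADV'; FN = 'ADV' predicted as other.
recall = TP/(TP+FN).
ADV: TP=66, FN=3+5+1+6=15 → 66/81 = 0.8148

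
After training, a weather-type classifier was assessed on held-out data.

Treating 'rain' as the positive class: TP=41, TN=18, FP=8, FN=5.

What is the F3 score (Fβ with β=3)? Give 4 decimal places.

Fβ = (1+β²)·TP / ((1+β²)·TP + β²·FN + FP), with β²=9
= 10·41 / (10·41 + 9·5 + 8) = 0.8855

0.8855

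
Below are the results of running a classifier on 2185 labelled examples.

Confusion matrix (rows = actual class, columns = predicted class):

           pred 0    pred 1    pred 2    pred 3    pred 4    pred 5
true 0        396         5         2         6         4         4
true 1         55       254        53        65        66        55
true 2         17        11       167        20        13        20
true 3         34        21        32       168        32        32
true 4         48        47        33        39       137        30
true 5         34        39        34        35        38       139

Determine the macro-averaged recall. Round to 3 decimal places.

0.577

Per-class recall (TP/(TP+FN)):
  0: TP=396, FN=5+2+6+4+4=21 → 396/417 = 0.9496
  1: TP=254, FN=55+53+65+66+55=294 → 254/548 = 0.4635
  2: TP=167, FN=17+11+20+13+20=81 → 167/248 = 0.6734
  3: TP=168, FN=34+21+32+32+32=151 → 168/319 = 0.5266
  4: TP=137, FN=48+47+33+39+30=197 → 137/334 = 0.4102
  5: TP=139, FN=34+39+34+35+38=180 → 139/319 = 0.4357
Macro-recall = mean = (0.9496 + 0.4635 + 0.6734 + 0.5266 + 0.4102 + 0.4357) / 6 = 0.577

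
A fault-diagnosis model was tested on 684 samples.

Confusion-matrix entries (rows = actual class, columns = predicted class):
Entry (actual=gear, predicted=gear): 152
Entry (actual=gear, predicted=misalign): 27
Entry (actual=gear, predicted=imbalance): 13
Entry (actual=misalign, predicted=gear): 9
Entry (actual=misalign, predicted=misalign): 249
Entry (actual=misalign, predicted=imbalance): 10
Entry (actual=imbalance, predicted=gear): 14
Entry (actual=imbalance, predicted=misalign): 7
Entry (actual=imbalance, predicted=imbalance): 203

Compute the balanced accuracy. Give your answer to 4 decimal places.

0.8757

Balanced accuracy = mean of per-class recall.
  gear: recall = 152/192 = 0.79167
  misalign: recall = 249/268 = 0.92910
  imbalance: recall = 203/224 = 0.90625
Mean = (0.79167 + 0.92910 + 0.90625) / 3 = 0.8757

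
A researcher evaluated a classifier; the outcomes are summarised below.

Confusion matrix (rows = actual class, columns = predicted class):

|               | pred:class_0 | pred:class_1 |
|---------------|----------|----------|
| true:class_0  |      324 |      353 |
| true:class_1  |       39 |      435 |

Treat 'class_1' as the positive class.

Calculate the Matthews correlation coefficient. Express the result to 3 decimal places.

MCC = (TP·TN − FP·FN) / √((TP+FP)(TP+FN)(TN+FP)(TN+FN))
Numerator = 435·324 − 353·39 = 127173
Denominator = √(788·474·677·363) = √91790947512 = 302970.2090
MCC = 127173 / 302970.2090 = 0.420

0.420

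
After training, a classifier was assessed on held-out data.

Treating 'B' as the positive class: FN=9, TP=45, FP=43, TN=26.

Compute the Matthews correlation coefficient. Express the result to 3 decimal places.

MCC = (TP·TN − FP·FN) / √((TP+FP)(TP+FN)(TN+FP)(TN+FN))
Numerator = 45·26 − 43·9 = 783
Denominator = √(88·54·69·35) = √11476080 = 3387.6363
MCC = 783 / 3387.6363 = 0.231

0.231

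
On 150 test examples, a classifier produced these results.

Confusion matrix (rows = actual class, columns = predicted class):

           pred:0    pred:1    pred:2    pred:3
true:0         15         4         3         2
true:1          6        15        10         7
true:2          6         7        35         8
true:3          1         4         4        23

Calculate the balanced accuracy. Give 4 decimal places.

Balanced accuracy = mean of per-class recall.
  0: recall = 15/24 = 0.62500
  1: recall = 15/38 = 0.39474
  2: recall = 35/56 = 0.62500
  3: recall = 23/32 = 0.71875
Mean = (0.62500 + 0.39474 + 0.62500 + 0.71875) / 4 = 0.5909

0.5909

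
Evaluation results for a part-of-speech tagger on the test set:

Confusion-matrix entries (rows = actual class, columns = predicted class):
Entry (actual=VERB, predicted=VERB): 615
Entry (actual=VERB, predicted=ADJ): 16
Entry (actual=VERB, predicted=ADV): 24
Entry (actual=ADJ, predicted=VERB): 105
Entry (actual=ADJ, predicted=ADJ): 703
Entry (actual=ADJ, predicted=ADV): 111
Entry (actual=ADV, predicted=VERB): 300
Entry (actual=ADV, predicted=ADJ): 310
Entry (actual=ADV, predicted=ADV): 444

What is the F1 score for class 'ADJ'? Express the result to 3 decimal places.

0.722

F1 score = 2·TP/(2·TP+FP+FN).
ADJ: TP=703, FP=16+310=326, FN=105+111=216 → 1406/1948 = 0.7218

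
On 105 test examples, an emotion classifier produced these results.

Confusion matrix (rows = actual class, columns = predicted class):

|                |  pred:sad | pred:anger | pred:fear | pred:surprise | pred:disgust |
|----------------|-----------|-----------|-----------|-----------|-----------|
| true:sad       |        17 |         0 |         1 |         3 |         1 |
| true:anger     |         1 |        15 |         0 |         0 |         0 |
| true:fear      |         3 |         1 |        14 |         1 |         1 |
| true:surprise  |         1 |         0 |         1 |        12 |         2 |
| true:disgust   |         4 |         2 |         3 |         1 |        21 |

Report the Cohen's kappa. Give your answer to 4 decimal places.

0.6876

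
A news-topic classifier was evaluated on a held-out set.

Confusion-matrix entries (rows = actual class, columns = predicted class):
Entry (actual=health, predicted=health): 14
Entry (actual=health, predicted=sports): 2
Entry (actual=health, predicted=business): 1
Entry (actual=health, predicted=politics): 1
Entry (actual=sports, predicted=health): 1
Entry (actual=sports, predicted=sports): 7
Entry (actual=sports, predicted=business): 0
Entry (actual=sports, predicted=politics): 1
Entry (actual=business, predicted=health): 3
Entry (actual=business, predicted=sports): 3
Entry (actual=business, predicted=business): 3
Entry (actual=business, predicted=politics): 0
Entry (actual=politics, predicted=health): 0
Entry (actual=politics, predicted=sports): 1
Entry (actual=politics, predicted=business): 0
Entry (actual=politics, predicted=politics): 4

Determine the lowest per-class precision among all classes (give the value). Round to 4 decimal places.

0.5385

Per-class precision (TP/(TP+FP)):
  health: TP=14, FP=1+3+0=4 → 14/18 = 0.77778
  sports: TP=7, FP=2+3+1=6 → 7/13 = 0.53846
  business: TP=3, FP=1+0+0=1 → 3/4 = 0.75000
  politics: TP=4, FP=1+1+0=2 → 4/6 = 0.66667
Lowest is class 'sports' with precision = 0.5385.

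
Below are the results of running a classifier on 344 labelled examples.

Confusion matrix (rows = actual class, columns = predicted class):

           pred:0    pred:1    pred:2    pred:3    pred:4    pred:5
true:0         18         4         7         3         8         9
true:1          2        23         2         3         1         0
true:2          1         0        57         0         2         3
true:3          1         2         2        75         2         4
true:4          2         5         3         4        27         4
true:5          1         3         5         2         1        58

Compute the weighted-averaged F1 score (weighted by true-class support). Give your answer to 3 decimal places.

0.739

Per-class F1 score (2·TP/(2·TP+FP+FN)):
  0: TP=18, FP=2+1+1+2+1=7, FN=4+7+3+8+9=31 → 36/74 = 0.4865
  1: TP=23, FP=4+0+2+5+3=14, FN=2+2+3+1+0=8 → 46/68 = 0.6765
  2: TP=57, FP=7+2+2+3+5=19, FN=1+0+0+2+3=6 → 114/139 = 0.8201
  3: TP=75, FP=3+3+0+4+2=12, FN=1+2+2+2+4=11 → 150/173 = 0.8671
  4: TP=27, FP=8+1+2+2+1=14, FN=2+5+3+4+4=18 → 54/86 = 0.6279
  5: TP=58, FP=9+0+3+4+4=20, FN=1+3+5+2+1=12 → 116/148 = 0.7838
Weighted-F1 score = Σ (supportᵢ/N)·F1 scoreᵢ with N=344: (49/344)·0.4865 + (31/344)·0.6765 + (63/344)·0.8201 + (86/344)·0.8671 + (45/344)·0.6279 + (70/344)·0.7838 = 0.739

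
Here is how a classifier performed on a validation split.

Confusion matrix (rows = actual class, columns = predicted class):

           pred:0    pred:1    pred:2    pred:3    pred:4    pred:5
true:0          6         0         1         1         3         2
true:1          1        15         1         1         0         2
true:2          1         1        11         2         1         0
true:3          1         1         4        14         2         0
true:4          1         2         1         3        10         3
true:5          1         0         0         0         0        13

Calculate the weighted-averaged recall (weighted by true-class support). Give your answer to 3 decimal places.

Per-class recall (TP/(TP+FN)):
  0: TP=6, FN=0+1+1+3+2=7 → 6/13 = 0.4615
  1: TP=15, FN=1+1+1+0+2=5 → 15/20 = 0.7500
  2: TP=11, FN=1+1+2+1+0=5 → 11/16 = 0.6875
  3: TP=14, FN=1+1+4+2+0=8 → 14/22 = 0.6364
  4: TP=10, FN=1+2+1+3+3=10 → 10/20 = 0.5000
  5: TP=13, FN=1+0+0+0+0=1 → 13/14 = 0.9286
Weighted-recall = Σ (supportᵢ/N)·recallᵢ with N=105: (13/105)·0.4615 + (20/105)·0.7500 + (16/105)·0.6875 + (22/105)·0.6364 + (20/105)·0.5000 + (14/105)·0.9286 = 0.657

0.657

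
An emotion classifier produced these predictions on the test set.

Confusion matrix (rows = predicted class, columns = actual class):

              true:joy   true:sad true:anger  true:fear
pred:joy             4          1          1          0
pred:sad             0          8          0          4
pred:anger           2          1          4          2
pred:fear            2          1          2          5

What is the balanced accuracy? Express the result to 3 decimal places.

0.563

Balanced accuracy = mean of per-class recall.
  joy: recall = 4/8 = 0.5000
  sad: recall = 8/11 = 0.7273
  anger: recall = 4/7 = 0.5714
  fear: recall = 5/11 = 0.4545
Mean = (0.5000 + 0.7273 + 0.5714 + 0.4545) / 4 = 0.563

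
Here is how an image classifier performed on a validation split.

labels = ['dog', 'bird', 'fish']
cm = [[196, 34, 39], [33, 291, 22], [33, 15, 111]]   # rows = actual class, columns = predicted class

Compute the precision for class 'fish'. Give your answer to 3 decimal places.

Take TP from the diagonal, FP from the rest of the 'fish' prediction marginal, FN from the rest of the 'fish' actual marginal.
precision = TP/(TP+FP).
fish: TP=111, FP=39+22=61 → 111/172 = 0.6453

0.645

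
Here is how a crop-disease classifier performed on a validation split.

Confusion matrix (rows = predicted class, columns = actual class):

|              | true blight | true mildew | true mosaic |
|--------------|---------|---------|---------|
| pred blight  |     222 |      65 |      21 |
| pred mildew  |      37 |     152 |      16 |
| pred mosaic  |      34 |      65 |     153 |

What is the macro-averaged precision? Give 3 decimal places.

0.690

Per-class precision (TP/(TP+FP)):
  blight: TP=222, FP=65+21=86 → 222/308 = 0.7208
  mildew: TP=152, FP=37+16=53 → 152/205 = 0.7415
  mosaic: TP=153, FP=34+65=99 → 153/252 = 0.6071
Macro-precision = mean = (0.7208 + 0.7415 + 0.6071) / 3 = 0.690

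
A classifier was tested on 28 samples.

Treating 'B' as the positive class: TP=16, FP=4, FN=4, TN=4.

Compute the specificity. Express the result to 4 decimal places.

Specificity = TN/(TN+FP) = 4/(4+4) = 0.5000

0.5000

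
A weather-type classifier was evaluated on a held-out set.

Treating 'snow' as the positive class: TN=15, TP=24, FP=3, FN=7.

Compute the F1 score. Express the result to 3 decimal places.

Precision = TP/(TP+FP) = 24/27 = 0.8889
Recall = TP/(TP+FN) = 24/31 = 0.7742
F1 = 2·TP/(2·TP+FP+FN) = 48/58 = 0.828

0.828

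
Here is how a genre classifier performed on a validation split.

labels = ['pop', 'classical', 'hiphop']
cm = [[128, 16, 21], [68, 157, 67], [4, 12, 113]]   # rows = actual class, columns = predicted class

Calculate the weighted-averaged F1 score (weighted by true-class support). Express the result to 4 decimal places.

0.6763

Per-class F1 score (2·TP/(2·TP+FP+FN)):
  pop: TP=128, FP=68+4=72, FN=16+21=37 → 256/365 = 0.70137
  classical: TP=157, FP=16+12=28, FN=68+67=135 → 314/477 = 0.65828
  hiphop: TP=113, FP=21+67=88, FN=4+12=16 → 226/330 = 0.68485
Weighted-F1 score = Σ (supportᵢ/N)·F1 scoreᵢ with N=586: (165/586)·0.70137 + (292/586)·0.65828 + (129/586)·0.68485 = 0.6763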